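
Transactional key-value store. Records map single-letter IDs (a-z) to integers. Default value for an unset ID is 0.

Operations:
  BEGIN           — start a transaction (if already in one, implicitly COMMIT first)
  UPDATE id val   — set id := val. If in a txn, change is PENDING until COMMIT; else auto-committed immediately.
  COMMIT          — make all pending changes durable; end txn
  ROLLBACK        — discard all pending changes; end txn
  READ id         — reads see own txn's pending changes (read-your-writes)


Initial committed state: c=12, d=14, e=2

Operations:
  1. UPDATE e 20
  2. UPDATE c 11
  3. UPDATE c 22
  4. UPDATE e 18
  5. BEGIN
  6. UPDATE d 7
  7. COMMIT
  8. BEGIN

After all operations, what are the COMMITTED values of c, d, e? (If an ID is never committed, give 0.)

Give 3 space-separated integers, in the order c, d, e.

Initial committed: {c=12, d=14, e=2}
Op 1: UPDATE e=20 (auto-commit; committed e=20)
Op 2: UPDATE c=11 (auto-commit; committed c=11)
Op 3: UPDATE c=22 (auto-commit; committed c=22)
Op 4: UPDATE e=18 (auto-commit; committed e=18)
Op 5: BEGIN: in_txn=True, pending={}
Op 6: UPDATE d=7 (pending; pending now {d=7})
Op 7: COMMIT: merged ['d'] into committed; committed now {c=22, d=7, e=18}
Op 8: BEGIN: in_txn=True, pending={}
Final committed: {c=22, d=7, e=18}

Answer: 22 7 18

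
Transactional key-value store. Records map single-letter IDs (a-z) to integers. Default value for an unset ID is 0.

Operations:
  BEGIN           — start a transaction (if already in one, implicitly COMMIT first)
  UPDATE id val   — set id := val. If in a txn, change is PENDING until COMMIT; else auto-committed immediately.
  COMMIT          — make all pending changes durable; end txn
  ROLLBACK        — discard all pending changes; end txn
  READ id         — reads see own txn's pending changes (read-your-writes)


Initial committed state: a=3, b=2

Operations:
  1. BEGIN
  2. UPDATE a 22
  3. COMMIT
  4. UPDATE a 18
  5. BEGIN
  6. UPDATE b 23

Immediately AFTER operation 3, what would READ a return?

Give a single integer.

Initial committed: {a=3, b=2}
Op 1: BEGIN: in_txn=True, pending={}
Op 2: UPDATE a=22 (pending; pending now {a=22})
Op 3: COMMIT: merged ['a'] into committed; committed now {a=22, b=2}
After op 3: visible(a) = 22 (pending={}, committed={a=22, b=2})

Answer: 22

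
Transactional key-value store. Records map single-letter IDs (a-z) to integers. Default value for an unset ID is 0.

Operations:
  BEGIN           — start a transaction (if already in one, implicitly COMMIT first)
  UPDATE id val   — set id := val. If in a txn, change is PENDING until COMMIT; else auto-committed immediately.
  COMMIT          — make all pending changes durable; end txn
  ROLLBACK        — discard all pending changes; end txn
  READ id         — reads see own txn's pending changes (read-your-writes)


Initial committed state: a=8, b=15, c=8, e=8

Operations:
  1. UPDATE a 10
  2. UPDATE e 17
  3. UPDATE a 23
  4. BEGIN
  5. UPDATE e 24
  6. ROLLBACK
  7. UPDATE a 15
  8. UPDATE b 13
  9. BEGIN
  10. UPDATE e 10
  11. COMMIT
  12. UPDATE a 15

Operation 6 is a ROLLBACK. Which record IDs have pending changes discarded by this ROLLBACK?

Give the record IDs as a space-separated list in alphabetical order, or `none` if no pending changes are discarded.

Answer: e

Derivation:
Initial committed: {a=8, b=15, c=8, e=8}
Op 1: UPDATE a=10 (auto-commit; committed a=10)
Op 2: UPDATE e=17 (auto-commit; committed e=17)
Op 3: UPDATE a=23 (auto-commit; committed a=23)
Op 4: BEGIN: in_txn=True, pending={}
Op 5: UPDATE e=24 (pending; pending now {e=24})
Op 6: ROLLBACK: discarded pending ['e']; in_txn=False
Op 7: UPDATE a=15 (auto-commit; committed a=15)
Op 8: UPDATE b=13 (auto-commit; committed b=13)
Op 9: BEGIN: in_txn=True, pending={}
Op 10: UPDATE e=10 (pending; pending now {e=10})
Op 11: COMMIT: merged ['e'] into committed; committed now {a=15, b=13, c=8, e=10}
Op 12: UPDATE a=15 (auto-commit; committed a=15)
ROLLBACK at op 6 discards: ['e']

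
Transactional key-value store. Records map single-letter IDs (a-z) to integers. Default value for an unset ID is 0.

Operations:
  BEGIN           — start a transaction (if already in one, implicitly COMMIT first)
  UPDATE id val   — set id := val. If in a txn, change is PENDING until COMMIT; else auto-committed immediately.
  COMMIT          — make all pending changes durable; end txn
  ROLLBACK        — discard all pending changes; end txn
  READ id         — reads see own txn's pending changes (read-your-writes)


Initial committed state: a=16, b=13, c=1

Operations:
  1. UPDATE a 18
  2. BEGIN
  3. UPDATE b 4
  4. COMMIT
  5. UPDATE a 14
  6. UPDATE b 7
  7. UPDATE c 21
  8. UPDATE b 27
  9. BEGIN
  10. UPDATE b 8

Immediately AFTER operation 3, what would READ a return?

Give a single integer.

Answer: 18

Derivation:
Initial committed: {a=16, b=13, c=1}
Op 1: UPDATE a=18 (auto-commit; committed a=18)
Op 2: BEGIN: in_txn=True, pending={}
Op 3: UPDATE b=4 (pending; pending now {b=4})
After op 3: visible(a) = 18 (pending={b=4}, committed={a=18, b=13, c=1})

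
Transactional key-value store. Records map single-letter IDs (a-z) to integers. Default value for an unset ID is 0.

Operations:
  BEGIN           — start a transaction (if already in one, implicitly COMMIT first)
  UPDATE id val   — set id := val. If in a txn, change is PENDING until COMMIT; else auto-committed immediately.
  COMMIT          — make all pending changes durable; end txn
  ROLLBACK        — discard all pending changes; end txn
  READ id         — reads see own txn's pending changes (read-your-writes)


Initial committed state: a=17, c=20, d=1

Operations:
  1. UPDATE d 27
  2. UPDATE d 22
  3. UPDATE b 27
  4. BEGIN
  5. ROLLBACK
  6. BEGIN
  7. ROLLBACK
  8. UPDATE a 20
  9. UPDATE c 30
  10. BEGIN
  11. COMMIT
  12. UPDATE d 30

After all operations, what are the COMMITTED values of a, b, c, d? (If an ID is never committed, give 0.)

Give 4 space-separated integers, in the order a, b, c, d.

Answer: 20 27 30 30

Derivation:
Initial committed: {a=17, c=20, d=1}
Op 1: UPDATE d=27 (auto-commit; committed d=27)
Op 2: UPDATE d=22 (auto-commit; committed d=22)
Op 3: UPDATE b=27 (auto-commit; committed b=27)
Op 4: BEGIN: in_txn=True, pending={}
Op 5: ROLLBACK: discarded pending []; in_txn=False
Op 6: BEGIN: in_txn=True, pending={}
Op 7: ROLLBACK: discarded pending []; in_txn=False
Op 8: UPDATE a=20 (auto-commit; committed a=20)
Op 9: UPDATE c=30 (auto-commit; committed c=30)
Op 10: BEGIN: in_txn=True, pending={}
Op 11: COMMIT: merged [] into committed; committed now {a=20, b=27, c=30, d=22}
Op 12: UPDATE d=30 (auto-commit; committed d=30)
Final committed: {a=20, b=27, c=30, d=30}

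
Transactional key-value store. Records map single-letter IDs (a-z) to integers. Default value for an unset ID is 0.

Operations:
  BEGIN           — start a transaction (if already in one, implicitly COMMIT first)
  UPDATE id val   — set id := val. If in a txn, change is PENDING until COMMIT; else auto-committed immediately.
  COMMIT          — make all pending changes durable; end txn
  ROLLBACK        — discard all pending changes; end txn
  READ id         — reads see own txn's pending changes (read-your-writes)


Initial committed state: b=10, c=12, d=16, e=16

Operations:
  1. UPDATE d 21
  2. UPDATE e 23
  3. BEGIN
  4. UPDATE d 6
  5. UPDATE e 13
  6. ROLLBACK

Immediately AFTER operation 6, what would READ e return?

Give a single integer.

Answer: 23

Derivation:
Initial committed: {b=10, c=12, d=16, e=16}
Op 1: UPDATE d=21 (auto-commit; committed d=21)
Op 2: UPDATE e=23 (auto-commit; committed e=23)
Op 3: BEGIN: in_txn=True, pending={}
Op 4: UPDATE d=6 (pending; pending now {d=6})
Op 5: UPDATE e=13 (pending; pending now {d=6, e=13})
Op 6: ROLLBACK: discarded pending ['d', 'e']; in_txn=False
After op 6: visible(e) = 23 (pending={}, committed={b=10, c=12, d=21, e=23})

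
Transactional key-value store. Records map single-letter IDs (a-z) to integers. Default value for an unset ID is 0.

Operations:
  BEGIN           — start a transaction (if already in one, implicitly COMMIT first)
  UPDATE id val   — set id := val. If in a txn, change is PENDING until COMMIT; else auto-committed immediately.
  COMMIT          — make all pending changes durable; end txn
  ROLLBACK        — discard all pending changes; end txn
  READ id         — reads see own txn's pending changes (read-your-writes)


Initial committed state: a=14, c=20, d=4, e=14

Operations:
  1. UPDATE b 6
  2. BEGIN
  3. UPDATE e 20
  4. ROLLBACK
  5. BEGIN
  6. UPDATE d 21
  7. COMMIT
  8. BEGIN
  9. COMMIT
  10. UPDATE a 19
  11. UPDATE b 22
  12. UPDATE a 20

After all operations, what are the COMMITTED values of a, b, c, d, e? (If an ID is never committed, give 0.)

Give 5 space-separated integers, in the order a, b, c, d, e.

Answer: 20 22 20 21 14

Derivation:
Initial committed: {a=14, c=20, d=4, e=14}
Op 1: UPDATE b=6 (auto-commit; committed b=6)
Op 2: BEGIN: in_txn=True, pending={}
Op 3: UPDATE e=20 (pending; pending now {e=20})
Op 4: ROLLBACK: discarded pending ['e']; in_txn=False
Op 5: BEGIN: in_txn=True, pending={}
Op 6: UPDATE d=21 (pending; pending now {d=21})
Op 7: COMMIT: merged ['d'] into committed; committed now {a=14, b=6, c=20, d=21, e=14}
Op 8: BEGIN: in_txn=True, pending={}
Op 9: COMMIT: merged [] into committed; committed now {a=14, b=6, c=20, d=21, e=14}
Op 10: UPDATE a=19 (auto-commit; committed a=19)
Op 11: UPDATE b=22 (auto-commit; committed b=22)
Op 12: UPDATE a=20 (auto-commit; committed a=20)
Final committed: {a=20, b=22, c=20, d=21, e=14}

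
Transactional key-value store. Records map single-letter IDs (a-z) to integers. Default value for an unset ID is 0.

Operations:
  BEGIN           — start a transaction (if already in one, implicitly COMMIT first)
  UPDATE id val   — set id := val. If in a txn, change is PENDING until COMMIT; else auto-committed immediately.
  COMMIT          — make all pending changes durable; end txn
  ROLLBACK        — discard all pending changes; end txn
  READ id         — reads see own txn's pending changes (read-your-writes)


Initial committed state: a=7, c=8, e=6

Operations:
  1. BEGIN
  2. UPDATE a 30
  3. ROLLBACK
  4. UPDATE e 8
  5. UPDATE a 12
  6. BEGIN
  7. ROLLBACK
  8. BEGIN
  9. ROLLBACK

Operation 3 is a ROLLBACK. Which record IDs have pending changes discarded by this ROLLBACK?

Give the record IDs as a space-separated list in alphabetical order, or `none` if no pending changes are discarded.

Answer: a

Derivation:
Initial committed: {a=7, c=8, e=6}
Op 1: BEGIN: in_txn=True, pending={}
Op 2: UPDATE a=30 (pending; pending now {a=30})
Op 3: ROLLBACK: discarded pending ['a']; in_txn=False
Op 4: UPDATE e=8 (auto-commit; committed e=8)
Op 5: UPDATE a=12 (auto-commit; committed a=12)
Op 6: BEGIN: in_txn=True, pending={}
Op 7: ROLLBACK: discarded pending []; in_txn=False
Op 8: BEGIN: in_txn=True, pending={}
Op 9: ROLLBACK: discarded pending []; in_txn=False
ROLLBACK at op 3 discards: ['a']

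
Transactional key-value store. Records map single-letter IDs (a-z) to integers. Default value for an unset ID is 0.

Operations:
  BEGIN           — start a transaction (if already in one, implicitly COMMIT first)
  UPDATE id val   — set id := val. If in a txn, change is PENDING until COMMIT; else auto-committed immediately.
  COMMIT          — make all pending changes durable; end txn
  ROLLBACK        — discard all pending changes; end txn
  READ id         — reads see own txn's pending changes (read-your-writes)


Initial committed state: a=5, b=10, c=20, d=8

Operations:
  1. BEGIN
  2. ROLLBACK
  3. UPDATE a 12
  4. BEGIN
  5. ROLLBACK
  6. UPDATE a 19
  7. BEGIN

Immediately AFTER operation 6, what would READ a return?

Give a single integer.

Initial committed: {a=5, b=10, c=20, d=8}
Op 1: BEGIN: in_txn=True, pending={}
Op 2: ROLLBACK: discarded pending []; in_txn=False
Op 3: UPDATE a=12 (auto-commit; committed a=12)
Op 4: BEGIN: in_txn=True, pending={}
Op 5: ROLLBACK: discarded pending []; in_txn=False
Op 6: UPDATE a=19 (auto-commit; committed a=19)
After op 6: visible(a) = 19 (pending={}, committed={a=19, b=10, c=20, d=8})

Answer: 19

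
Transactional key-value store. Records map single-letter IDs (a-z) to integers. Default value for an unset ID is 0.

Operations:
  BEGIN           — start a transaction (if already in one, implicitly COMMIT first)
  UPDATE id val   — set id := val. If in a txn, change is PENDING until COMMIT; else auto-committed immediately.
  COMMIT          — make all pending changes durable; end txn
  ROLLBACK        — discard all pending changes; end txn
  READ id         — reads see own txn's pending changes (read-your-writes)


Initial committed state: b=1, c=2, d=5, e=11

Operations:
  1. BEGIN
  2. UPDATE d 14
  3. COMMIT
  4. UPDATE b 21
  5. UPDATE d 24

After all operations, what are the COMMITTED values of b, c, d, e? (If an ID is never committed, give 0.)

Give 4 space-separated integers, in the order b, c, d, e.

Initial committed: {b=1, c=2, d=5, e=11}
Op 1: BEGIN: in_txn=True, pending={}
Op 2: UPDATE d=14 (pending; pending now {d=14})
Op 3: COMMIT: merged ['d'] into committed; committed now {b=1, c=2, d=14, e=11}
Op 4: UPDATE b=21 (auto-commit; committed b=21)
Op 5: UPDATE d=24 (auto-commit; committed d=24)
Final committed: {b=21, c=2, d=24, e=11}

Answer: 21 2 24 11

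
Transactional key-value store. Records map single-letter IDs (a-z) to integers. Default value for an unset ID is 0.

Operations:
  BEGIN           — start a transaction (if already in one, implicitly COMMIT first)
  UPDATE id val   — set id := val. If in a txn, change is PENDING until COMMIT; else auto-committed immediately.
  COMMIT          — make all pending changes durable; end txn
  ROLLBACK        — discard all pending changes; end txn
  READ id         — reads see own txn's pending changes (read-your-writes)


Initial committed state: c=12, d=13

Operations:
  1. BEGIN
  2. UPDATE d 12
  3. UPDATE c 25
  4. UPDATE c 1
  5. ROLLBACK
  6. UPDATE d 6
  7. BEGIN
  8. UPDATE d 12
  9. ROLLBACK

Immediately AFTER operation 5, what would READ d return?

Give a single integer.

Answer: 13

Derivation:
Initial committed: {c=12, d=13}
Op 1: BEGIN: in_txn=True, pending={}
Op 2: UPDATE d=12 (pending; pending now {d=12})
Op 3: UPDATE c=25 (pending; pending now {c=25, d=12})
Op 4: UPDATE c=1 (pending; pending now {c=1, d=12})
Op 5: ROLLBACK: discarded pending ['c', 'd']; in_txn=False
After op 5: visible(d) = 13 (pending={}, committed={c=12, d=13})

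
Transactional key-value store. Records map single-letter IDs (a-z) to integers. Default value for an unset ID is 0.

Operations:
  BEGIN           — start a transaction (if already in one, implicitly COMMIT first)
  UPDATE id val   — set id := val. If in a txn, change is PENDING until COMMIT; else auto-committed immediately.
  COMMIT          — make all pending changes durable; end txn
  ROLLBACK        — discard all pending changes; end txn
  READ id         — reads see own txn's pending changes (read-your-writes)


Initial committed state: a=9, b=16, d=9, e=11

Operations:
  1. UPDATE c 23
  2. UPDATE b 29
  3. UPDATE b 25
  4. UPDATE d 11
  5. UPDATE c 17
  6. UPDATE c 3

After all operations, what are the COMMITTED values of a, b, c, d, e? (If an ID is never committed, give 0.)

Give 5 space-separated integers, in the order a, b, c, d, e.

Initial committed: {a=9, b=16, d=9, e=11}
Op 1: UPDATE c=23 (auto-commit; committed c=23)
Op 2: UPDATE b=29 (auto-commit; committed b=29)
Op 3: UPDATE b=25 (auto-commit; committed b=25)
Op 4: UPDATE d=11 (auto-commit; committed d=11)
Op 5: UPDATE c=17 (auto-commit; committed c=17)
Op 6: UPDATE c=3 (auto-commit; committed c=3)
Final committed: {a=9, b=25, c=3, d=11, e=11}

Answer: 9 25 3 11 11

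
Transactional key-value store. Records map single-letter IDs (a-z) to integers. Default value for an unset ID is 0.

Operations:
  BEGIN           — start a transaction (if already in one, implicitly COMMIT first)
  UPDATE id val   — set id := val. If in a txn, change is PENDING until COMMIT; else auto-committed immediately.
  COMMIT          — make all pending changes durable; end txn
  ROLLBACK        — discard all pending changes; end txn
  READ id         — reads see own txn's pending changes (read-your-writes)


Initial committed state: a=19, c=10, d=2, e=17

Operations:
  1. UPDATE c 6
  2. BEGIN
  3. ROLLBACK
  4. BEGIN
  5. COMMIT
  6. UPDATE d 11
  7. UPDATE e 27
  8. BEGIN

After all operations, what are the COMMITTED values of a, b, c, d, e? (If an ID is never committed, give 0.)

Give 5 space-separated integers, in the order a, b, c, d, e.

Initial committed: {a=19, c=10, d=2, e=17}
Op 1: UPDATE c=6 (auto-commit; committed c=6)
Op 2: BEGIN: in_txn=True, pending={}
Op 3: ROLLBACK: discarded pending []; in_txn=False
Op 4: BEGIN: in_txn=True, pending={}
Op 5: COMMIT: merged [] into committed; committed now {a=19, c=6, d=2, e=17}
Op 6: UPDATE d=11 (auto-commit; committed d=11)
Op 7: UPDATE e=27 (auto-commit; committed e=27)
Op 8: BEGIN: in_txn=True, pending={}
Final committed: {a=19, c=6, d=11, e=27}

Answer: 19 0 6 11 27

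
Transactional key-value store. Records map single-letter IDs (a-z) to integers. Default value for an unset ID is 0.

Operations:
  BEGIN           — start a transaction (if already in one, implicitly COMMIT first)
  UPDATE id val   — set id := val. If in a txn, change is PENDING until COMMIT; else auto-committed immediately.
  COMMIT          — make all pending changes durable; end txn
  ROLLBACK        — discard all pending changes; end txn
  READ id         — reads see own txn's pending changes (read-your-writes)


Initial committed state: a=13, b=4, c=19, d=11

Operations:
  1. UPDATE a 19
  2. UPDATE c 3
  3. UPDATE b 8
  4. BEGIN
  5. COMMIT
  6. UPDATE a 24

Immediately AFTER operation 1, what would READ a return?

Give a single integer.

Answer: 19

Derivation:
Initial committed: {a=13, b=4, c=19, d=11}
Op 1: UPDATE a=19 (auto-commit; committed a=19)
After op 1: visible(a) = 19 (pending={}, committed={a=19, b=4, c=19, d=11})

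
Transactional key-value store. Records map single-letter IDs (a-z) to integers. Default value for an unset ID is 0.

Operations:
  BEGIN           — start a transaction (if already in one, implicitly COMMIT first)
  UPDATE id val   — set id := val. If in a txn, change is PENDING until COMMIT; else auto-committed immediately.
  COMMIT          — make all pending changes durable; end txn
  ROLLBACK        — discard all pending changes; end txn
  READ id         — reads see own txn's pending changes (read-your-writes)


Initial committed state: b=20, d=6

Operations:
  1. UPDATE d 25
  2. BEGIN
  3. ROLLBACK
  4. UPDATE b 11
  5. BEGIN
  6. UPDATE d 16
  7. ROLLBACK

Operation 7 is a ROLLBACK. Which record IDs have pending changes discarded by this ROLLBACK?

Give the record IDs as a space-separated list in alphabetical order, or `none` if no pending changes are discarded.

Initial committed: {b=20, d=6}
Op 1: UPDATE d=25 (auto-commit; committed d=25)
Op 2: BEGIN: in_txn=True, pending={}
Op 3: ROLLBACK: discarded pending []; in_txn=False
Op 4: UPDATE b=11 (auto-commit; committed b=11)
Op 5: BEGIN: in_txn=True, pending={}
Op 6: UPDATE d=16 (pending; pending now {d=16})
Op 7: ROLLBACK: discarded pending ['d']; in_txn=False
ROLLBACK at op 7 discards: ['d']

Answer: d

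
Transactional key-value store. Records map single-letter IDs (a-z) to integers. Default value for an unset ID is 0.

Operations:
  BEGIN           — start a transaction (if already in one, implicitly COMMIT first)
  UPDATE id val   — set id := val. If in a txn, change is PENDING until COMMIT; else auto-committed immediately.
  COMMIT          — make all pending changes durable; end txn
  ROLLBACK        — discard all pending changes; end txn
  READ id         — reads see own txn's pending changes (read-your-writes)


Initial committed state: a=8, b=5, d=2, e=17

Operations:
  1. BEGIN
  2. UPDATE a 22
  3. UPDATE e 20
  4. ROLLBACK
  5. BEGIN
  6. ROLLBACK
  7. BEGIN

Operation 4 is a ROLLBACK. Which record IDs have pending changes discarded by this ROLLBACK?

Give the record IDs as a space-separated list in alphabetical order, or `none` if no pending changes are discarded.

Initial committed: {a=8, b=5, d=2, e=17}
Op 1: BEGIN: in_txn=True, pending={}
Op 2: UPDATE a=22 (pending; pending now {a=22})
Op 3: UPDATE e=20 (pending; pending now {a=22, e=20})
Op 4: ROLLBACK: discarded pending ['a', 'e']; in_txn=False
Op 5: BEGIN: in_txn=True, pending={}
Op 6: ROLLBACK: discarded pending []; in_txn=False
Op 7: BEGIN: in_txn=True, pending={}
ROLLBACK at op 4 discards: ['a', 'e']

Answer: a e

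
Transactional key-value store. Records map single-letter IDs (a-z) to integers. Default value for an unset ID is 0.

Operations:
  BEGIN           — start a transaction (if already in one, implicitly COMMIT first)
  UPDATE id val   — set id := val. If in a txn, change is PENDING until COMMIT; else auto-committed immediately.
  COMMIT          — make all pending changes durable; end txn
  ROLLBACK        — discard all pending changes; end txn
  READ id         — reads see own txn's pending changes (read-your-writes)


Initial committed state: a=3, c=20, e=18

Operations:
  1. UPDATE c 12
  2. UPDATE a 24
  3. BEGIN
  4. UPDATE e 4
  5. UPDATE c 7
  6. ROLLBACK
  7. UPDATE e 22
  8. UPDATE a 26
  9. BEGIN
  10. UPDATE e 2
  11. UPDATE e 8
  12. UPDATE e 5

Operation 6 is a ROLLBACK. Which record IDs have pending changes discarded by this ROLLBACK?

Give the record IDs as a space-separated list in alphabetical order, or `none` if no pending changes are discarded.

Answer: c e

Derivation:
Initial committed: {a=3, c=20, e=18}
Op 1: UPDATE c=12 (auto-commit; committed c=12)
Op 2: UPDATE a=24 (auto-commit; committed a=24)
Op 3: BEGIN: in_txn=True, pending={}
Op 4: UPDATE e=4 (pending; pending now {e=4})
Op 5: UPDATE c=7 (pending; pending now {c=7, e=4})
Op 6: ROLLBACK: discarded pending ['c', 'e']; in_txn=False
Op 7: UPDATE e=22 (auto-commit; committed e=22)
Op 8: UPDATE a=26 (auto-commit; committed a=26)
Op 9: BEGIN: in_txn=True, pending={}
Op 10: UPDATE e=2 (pending; pending now {e=2})
Op 11: UPDATE e=8 (pending; pending now {e=8})
Op 12: UPDATE e=5 (pending; pending now {e=5})
ROLLBACK at op 6 discards: ['c', 'e']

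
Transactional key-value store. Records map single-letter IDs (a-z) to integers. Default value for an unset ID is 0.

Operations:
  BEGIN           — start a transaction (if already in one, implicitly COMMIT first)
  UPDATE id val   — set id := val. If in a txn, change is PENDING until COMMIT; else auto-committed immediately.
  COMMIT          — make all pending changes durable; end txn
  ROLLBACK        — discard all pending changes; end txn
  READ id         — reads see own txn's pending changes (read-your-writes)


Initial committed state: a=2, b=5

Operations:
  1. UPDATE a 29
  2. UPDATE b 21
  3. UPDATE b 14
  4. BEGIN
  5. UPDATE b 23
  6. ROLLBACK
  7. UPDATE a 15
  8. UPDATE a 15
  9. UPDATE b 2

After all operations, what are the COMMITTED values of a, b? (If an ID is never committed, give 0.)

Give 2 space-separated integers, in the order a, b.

Answer: 15 2

Derivation:
Initial committed: {a=2, b=5}
Op 1: UPDATE a=29 (auto-commit; committed a=29)
Op 2: UPDATE b=21 (auto-commit; committed b=21)
Op 3: UPDATE b=14 (auto-commit; committed b=14)
Op 4: BEGIN: in_txn=True, pending={}
Op 5: UPDATE b=23 (pending; pending now {b=23})
Op 6: ROLLBACK: discarded pending ['b']; in_txn=False
Op 7: UPDATE a=15 (auto-commit; committed a=15)
Op 8: UPDATE a=15 (auto-commit; committed a=15)
Op 9: UPDATE b=2 (auto-commit; committed b=2)
Final committed: {a=15, b=2}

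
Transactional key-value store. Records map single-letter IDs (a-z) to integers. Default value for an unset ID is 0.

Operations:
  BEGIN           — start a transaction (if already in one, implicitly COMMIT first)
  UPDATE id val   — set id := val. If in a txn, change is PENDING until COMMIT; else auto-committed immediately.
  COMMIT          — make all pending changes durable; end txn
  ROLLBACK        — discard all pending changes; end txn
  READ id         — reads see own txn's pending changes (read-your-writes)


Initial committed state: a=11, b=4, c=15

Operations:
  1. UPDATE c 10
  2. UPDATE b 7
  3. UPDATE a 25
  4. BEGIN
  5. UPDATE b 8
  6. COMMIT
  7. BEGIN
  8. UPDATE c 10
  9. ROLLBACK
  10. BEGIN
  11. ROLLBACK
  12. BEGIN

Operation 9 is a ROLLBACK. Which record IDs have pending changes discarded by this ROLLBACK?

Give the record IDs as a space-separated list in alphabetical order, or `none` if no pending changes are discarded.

Answer: c

Derivation:
Initial committed: {a=11, b=4, c=15}
Op 1: UPDATE c=10 (auto-commit; committed c=10)
Op 2: UPDATE b=7 (auto-commit; committed b=7)
Op 3: UPDATE a=25 (auto-commit; committed a=25)
Op 4: BEGIN: in_txn=True, pending={}
Op 5: UPDATE b=8 (pending; pending now {b=8})
Op 6: COMMIT: merged ['b'] into committed; committed now {a=25, b=8, c=10}
Op 7: BEGIN: in_txn=True, pending={}
Op 8: UPDATE c=10 (pending; pending now {c=10})
Op 9: ROLLBACK: discarded pending ['c']; in_txn=False
Op 10: BEGIN: in_txn=True, pending={}
Op 11: ROLLBACK: discarded pending []; in_txn=False
Op 12: BEGIN: in_txn=True, pending={}
ROLLBACK at op 9 discards: ['c']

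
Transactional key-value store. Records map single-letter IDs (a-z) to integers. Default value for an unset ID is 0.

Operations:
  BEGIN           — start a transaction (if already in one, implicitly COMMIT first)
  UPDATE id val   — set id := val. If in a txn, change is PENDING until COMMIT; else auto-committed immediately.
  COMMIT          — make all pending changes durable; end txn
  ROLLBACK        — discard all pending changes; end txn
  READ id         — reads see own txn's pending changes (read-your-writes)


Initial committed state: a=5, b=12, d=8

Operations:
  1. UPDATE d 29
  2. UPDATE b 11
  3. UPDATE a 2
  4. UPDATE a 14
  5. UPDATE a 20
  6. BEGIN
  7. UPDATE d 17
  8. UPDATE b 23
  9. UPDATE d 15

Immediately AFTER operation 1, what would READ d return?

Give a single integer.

Answer: 29

Derivation:
Initial committed: {a=5, b=12, d=8}
Op 1: UPDATE d=29 (auto-commit; committed d=29)
After op 1: visible(d) = 29 (pending={}, committed={a=5, b=12, d=29})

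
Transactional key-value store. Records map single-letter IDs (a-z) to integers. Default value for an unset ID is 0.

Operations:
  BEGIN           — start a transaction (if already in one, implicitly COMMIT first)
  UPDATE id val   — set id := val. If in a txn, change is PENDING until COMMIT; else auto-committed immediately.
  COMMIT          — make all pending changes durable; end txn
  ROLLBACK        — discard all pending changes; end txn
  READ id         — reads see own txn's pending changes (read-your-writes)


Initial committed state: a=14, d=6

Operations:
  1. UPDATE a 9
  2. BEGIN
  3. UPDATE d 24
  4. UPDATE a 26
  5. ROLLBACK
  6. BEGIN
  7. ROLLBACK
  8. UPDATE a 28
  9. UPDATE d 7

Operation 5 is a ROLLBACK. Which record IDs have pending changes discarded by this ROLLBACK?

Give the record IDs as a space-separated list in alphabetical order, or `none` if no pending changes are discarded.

Initial committed: {a=14, d=6}
Op 1: UPDATE a=9 (auto-commit; committed a=9)
Op 2: BEGIN: in_txn=True, pending={}
Op 3: UPDATE d=24 (pending; pending now {d=24})
Op 4: UPDATE a=26 (pending; pending now {a=26, d=24})
Op 5: ROLLBACK: discarded pending ['a', 'd']; in_txn=False
Op 6: BEGIN: in_txn=True, pending={}
Op 7: ROLLBACK: discarded pending []; in_txn=False
Op 8: UPDATE a=28 (auto-commit; committed a=28)
Op 9: UPDATE d=7 (auto-commit; committed d=7)
ROLLBACK at op 5 discards: ['a', 'd']

Answer: a d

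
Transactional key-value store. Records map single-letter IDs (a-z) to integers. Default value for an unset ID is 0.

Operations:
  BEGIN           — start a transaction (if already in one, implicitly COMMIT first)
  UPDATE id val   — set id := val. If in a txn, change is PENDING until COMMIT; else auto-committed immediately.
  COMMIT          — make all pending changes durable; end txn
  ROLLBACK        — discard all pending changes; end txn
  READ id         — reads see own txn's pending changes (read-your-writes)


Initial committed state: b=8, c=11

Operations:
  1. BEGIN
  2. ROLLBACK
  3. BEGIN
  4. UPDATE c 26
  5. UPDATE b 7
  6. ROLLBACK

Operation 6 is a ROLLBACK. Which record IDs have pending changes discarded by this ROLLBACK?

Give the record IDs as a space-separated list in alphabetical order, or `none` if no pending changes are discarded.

Answer: b c

Derivation:
Initial committed: {b=8, c=11}
Op 1: BEGIN: in_txn=True, pending={}
Op 2: ROLLBACK: discarded pending []; in_txn=False
Op 3: BEGIN: in_txn=True, pending={}
Op 4: UPDATE c=26 (pending; pending now {c=26})
Op 5: UPDATE b=7 (pending; pending now {b=7, c=26})
Op 6: ROLLBACK: discarded pending ['b', 'c']; in_txn=False
ROLLBACK at op 6 discards: ['b', 'c']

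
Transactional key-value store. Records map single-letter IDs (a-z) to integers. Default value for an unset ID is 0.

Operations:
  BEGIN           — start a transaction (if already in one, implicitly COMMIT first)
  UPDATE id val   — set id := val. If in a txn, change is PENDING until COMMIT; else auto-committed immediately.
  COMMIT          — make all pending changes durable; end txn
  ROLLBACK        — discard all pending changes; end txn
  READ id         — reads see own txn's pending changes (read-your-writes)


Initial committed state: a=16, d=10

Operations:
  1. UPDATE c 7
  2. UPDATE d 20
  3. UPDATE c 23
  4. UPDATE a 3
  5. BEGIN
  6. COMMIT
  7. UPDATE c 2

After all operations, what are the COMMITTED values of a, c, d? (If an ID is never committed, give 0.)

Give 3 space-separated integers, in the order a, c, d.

Answer: 3 2 20

Derivation:
Initial committed: {a=16, d=10}
Op 1: UPDATE c=7 (auto-commit; committed c=7)
Op 2: UPDATE d=20 (auto-commit; committed d=20)
Op 3: UPDATE c=23 (auto-commit; committed c=23)
Op 4: UPDATE a=3 (auto-commit; committed a=3)
Op 5: BEGIN: in_txn=True, pending={}
Op 6: COMMIT: merged [] into committed; committed now {a=3, c=23, d=20}
Op 7: UPDATE c=2 (auto-commit; committed c=2)
Final committed: {a=3, c=2, d=20}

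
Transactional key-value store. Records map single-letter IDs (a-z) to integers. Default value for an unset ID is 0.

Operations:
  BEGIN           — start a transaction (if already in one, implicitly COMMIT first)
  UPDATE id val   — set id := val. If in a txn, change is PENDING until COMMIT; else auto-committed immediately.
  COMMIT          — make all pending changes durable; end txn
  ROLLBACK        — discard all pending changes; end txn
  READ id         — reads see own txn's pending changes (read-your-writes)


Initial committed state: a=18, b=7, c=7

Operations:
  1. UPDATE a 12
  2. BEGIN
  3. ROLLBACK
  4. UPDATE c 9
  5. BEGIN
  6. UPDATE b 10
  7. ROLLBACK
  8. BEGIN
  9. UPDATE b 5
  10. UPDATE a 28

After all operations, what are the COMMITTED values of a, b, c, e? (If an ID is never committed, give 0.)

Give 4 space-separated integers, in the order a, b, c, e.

Initial committed: {a=18, b=7, c=7}
Op 1: UPDATE a=12 (auto-commit; committed a=12)
Op 2: BEGIN: in_txn=True, pending={}
Op 3: ROLLBACK: discarded pending []; in_txn=False
Op 4: UPDATE c=9 (auto-commit; committed c=9)
Op 5: BEGIN: in_txn=True, pending={}
Op 6: UPDATE b=10 (pending; pending now {b=10})
Op 7: ROLLBACK: discarded pending ['b']; in_txn=False
Op 8: BEGIN: in_txn=True, pending={}
Op 9: UPDATE b=5 (pending; pending now {b=5})
Op 10: UPDATE a=28 (pending; pending now {a=28, b=5})
Final committed: {a=12, b=7, c=9}

Answer: 12 7 9 0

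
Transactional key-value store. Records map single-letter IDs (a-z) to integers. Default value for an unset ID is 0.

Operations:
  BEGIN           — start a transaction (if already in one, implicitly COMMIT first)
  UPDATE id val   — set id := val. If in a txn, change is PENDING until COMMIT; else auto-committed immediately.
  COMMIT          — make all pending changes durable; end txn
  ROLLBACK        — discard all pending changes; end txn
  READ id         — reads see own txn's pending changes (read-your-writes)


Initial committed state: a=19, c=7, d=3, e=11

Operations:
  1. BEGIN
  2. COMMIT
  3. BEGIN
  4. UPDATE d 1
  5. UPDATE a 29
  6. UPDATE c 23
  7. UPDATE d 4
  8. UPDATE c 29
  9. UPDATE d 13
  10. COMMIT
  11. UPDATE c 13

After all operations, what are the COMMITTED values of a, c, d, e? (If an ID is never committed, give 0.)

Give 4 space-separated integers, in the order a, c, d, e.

Answer: 29 13 13 11

Derivation:
Initial committed: {a=19, c=7, d=3, e=11}
Op 1: BEGIN: in_txn=True, pending={}
Op 2: COMMIT: merged [] into committed; committed now {a=19, c=7, d=3, e=11}
Op 3: BEGIN: in_txn=True, pending={}
Op 4: UPDATE d=1 (pending; pending now {d=1})
Op 5: UPDATE a=29 (pending; pending now {a=29, d=1})
Op 6: UPDATE c=23 (pending; pending now {a=29, c=23, d=1})
Op 7: UPDATE d=4 (pending; pending now {a=29, c=23, d=4})
Op 8: UPDATE c=29 (pending; pending now {a=29, c=29, d=4})
Op 9: UPDATE d=13 (pending; pending now {a=29, c=29, d=13})
Op 10: COMMIT: merged ['a', 'c', 'd'] into committed; committed now {a=29, c=29, d=13, e=11}
Op 11: UPDATE c=13 (auto-commit; committed c=13)
Final committed: {a=29, c=13, d=13, e=11}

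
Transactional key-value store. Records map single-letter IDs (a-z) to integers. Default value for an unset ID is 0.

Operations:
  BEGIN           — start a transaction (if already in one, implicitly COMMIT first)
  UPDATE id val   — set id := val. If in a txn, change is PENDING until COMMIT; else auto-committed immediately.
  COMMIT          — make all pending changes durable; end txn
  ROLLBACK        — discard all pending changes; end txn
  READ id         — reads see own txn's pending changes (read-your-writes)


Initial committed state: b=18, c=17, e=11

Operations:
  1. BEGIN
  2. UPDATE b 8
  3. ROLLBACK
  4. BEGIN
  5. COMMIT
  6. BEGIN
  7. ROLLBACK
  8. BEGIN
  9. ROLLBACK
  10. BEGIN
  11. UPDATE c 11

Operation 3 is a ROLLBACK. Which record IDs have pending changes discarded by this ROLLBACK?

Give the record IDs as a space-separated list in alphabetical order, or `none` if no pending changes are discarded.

Initial committed: {b=18, c=17, e=11}
Op 1: BEGIN: in_txn=True, pending={}
Op 2: UPDATE b=8 (pending; pending now {b=8})
Op 3: ROLLBACK: discarded pending ['b']; in_txn=False
Op 4: BEGIN: in_txn=True, pending={}
Op 5: COMMIT: merged [] into committed; committed now {b=18, c=17, e=11}
Op 6: BEGIN: in_txn=True, pending={}
Op 7: ROLLBACK: discarded pending []; in_txn=False
Op 8: BEGIN: in_txn=True, pending={}
Op 9: ROLLBACK: discarded pending []; in_txn=False
Op 10: BEGIN: in_txn=True, pending={}
Op 11: UPDATE c=11 (pending; pending now {c=11})
ROLLBACK at op 3 discards: ['b']

Answer: b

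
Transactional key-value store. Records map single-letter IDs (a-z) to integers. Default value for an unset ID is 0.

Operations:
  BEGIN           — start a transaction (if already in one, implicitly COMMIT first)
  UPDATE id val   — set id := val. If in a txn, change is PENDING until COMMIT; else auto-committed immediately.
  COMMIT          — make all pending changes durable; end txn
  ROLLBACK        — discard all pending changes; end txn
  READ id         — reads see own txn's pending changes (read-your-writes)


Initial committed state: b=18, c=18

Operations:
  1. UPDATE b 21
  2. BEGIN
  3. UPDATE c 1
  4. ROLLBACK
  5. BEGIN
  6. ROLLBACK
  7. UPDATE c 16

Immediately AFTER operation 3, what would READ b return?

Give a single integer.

Initial committed: {b=18, c=18}
Op 1: UPDATE b=21 (auto-commit; committed b=21)
Op 2: BEGIN: in_txn=True, pending={}
Op 3: UPDATE c=1 (pending; pending now {c=1})
After op 3: visible(b) = 21 (pending={c=1}, committed={b=21, c=18})

Answer: 21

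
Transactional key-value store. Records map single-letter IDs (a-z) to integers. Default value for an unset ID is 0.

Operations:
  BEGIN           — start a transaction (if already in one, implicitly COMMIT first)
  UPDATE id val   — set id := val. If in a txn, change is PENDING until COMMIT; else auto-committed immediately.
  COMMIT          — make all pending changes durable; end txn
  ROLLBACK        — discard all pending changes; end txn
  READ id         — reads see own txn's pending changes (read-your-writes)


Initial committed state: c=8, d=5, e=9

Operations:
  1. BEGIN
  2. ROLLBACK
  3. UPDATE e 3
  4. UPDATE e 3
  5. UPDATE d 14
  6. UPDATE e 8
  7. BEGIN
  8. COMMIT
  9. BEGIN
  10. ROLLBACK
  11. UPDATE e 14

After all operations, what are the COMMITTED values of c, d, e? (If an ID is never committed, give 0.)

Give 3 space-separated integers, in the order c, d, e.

Answer: 8 14 14

Derivation:
Initial committed: {c=8, d=5, e=9}
Op 1: BEGIN: in_txn=True, pending={}
Op 2: ROLLBACK: discarded pending []; in_txn=False
Op 3: UPDATE e=3 (auto-commit; committed e=3)
Op 4: UPDATE e=3 (auto-commit; committed e=3)
Op 5: UPDATE d=14 (auto-commit; committed d=14)
Op 6: UPDATE e=8 (auto-commit; committed e=8)
Op 7: BEGIN: in_txn=True, pending={}
Op 8: COMMIT: merged [] into committed; committed now {c=8, d=14, e=8}
Op 9: BEGIN: in_txn=True, pending={}
Op 10: ROLLBACK: discarded pending []; in_txn=False
Op 11: UPDATE e=14 (auto-commit; committed e=14)
Final committed: {c=8, d=14, e=14}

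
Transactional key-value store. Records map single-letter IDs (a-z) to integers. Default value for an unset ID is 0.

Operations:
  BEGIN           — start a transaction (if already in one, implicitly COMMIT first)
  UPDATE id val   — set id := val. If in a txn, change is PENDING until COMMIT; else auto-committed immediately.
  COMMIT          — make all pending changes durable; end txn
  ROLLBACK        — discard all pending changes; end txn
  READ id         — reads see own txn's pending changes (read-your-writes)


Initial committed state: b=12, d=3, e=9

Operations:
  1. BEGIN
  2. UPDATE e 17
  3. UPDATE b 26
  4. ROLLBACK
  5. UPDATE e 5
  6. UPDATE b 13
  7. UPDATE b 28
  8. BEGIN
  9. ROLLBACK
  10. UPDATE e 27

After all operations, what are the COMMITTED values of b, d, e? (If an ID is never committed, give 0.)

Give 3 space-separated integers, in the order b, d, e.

Initial committed: {b=12, d=3, e=9}
Op 1: BEGIN: in_txn=True, pending={}
Op 2: UPDATE e=17 (pending; pending now {e=17})
Op 3: UPDATE b=26 (pending; pending now {b=26, e=17})
Op 4: ROLLBACK: discarded pending ['b', 'e']; in_txn=False
Op 5: UPDATE e=5 (auto-commit; committed e=5)
Op 6: UPDATE b=13 (auto-commit; committed b=13)
Op 7: UPDATE b=28 (auto-commit; committed b=28)
Op 8: BEGIN: in_txn=True, pending={}
Op 9: ROLLBACK: discarded pending []; in_txn=False
Op 10: UPDATE e=27 (auto-commit; committed e=27)
Final committed: {b=28, d=3, e=27}

Answer: 28 3 27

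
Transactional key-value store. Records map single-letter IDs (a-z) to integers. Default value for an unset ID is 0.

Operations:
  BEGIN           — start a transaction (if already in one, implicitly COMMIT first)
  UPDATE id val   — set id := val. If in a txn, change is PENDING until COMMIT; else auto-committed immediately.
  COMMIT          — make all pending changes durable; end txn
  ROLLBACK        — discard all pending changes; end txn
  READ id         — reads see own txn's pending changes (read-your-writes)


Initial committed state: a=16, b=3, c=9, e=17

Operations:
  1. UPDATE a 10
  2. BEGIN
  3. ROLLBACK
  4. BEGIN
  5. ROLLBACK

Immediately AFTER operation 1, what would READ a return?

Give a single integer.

Answer: 10

Derivation:
Initial committed: {a=16, b=3, c=9, e=17}
Op 1: UPDATE a=10 (auto-commit; committed a=10)
After op 1: visible(a) = 10 (pending={}, committed={a=10, b=3, c=9, e=17})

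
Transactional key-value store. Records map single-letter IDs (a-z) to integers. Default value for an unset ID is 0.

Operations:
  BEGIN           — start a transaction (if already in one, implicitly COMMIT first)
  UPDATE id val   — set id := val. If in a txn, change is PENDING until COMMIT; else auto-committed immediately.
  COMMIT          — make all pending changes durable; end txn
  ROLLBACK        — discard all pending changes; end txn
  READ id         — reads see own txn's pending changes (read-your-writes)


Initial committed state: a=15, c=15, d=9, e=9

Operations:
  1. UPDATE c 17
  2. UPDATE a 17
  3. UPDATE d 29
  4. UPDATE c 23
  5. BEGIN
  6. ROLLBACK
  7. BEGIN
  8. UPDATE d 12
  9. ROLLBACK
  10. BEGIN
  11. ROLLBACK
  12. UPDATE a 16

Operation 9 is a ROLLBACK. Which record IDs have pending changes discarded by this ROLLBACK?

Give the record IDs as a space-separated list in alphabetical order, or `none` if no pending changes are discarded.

Answer: d

Derivation:
Initial committed: {a=15, c=15, d=9, e=9}
Op 1: UPDATE c=17 (auto-commit; committed c=17)
Op 2: UPDATE a=17 (auto-commit; committed a=17)
Op 3: UPDATE d=29 (auto-commit; committed d=29)
Op 4: UPDATE c=23 (auto-commit; committed c=23)
Op 5: BEGIN: in_txn=True, pending={}
Op 6: ROLLBACK: discarded pending []; in_txn=False
Op 7: BEGIN: in_txn=True, pending={}
Op 8: UPDATE d=12 (pending; pending now {d=12})
Op 9: ROLLBACK: discarded pending ['d']; in_txn=False
Op 10: BEGIN: in_txn=True, pending={}
Op 11: ROLLBACK: discarded pending []; in_txn=False
Op 12: UPDATE a=16 (auto-commit; committed a=16)
ROLLBACK at op 9 discards: ['d']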